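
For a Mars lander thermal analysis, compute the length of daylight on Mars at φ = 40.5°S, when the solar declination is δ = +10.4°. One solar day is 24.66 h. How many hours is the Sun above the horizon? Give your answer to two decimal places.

11.09 h

cos H₀ = −tan φ · tan δ = −tan(-40.5°) × tan(+10.400°) = 0.1568, so H₀ = 1.4134 rad = 80.98°.
Daylight = 2H₀/(2π) × 24.66 h = (1.4134/π) × 24.66 = 11.09 h.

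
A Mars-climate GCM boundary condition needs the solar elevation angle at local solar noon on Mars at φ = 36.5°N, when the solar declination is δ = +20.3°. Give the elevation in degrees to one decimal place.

At local noon the hour angle is zero, so the zenith angle equals |φ − δ| = |+36.5° − (+20.300°)| = 16.200°.
Elevation = 90° − 16.200° = 73.8°.

73.8°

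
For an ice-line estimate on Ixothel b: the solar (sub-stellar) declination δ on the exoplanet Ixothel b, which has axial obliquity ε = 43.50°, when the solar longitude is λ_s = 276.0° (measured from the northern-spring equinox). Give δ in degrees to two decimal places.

sin δ = sin ε · sin λ_s = sin 43.50° × sin 276.0° = -0.684584.
δ = arcsin(-0.684584) = -43.20°.

δ = -43.20°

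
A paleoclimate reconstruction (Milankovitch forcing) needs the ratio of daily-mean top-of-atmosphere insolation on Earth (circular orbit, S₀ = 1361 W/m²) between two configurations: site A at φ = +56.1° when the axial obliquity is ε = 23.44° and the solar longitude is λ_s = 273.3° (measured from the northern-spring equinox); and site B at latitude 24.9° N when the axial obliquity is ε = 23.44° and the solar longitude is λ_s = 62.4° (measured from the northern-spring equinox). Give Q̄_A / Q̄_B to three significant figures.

Q̄_A / Q̄_B ≈ 0.0954

— Configuration A (φ=+56.1°):
Solar declination: sin δ = sin ε · sin λ_s = sin 23.44° × sin 273.3° = -0.39713, so δ = -23.399°.
cos H₀ = −tan(+56.1°) tan(-23.399°) = 0.6439, H₀ = 0.8712 rad.
Bracket: H₀ sin φ sin δ + cos φ cos δ sin H₀ = 0.8712×0.83001×-0.39713 + 0.55775×0.91776×0.76507 = -0.287167 + 0.391625 = 0.104458.
Q̄ = (S₀/π) × [bracket] = (1361/π) × 0.104458 = 45.253 W/m².
— Configuration B (φ=+24.9°):
Solar declination: sin δ = sin ε · sin λ_s = sin 23.44° × sin 62.4° = 0.35252, so δ = +20.642°.
cos H₀ = −tan(+24.9°) tan(+20.642°) = -0.1749, H₀ = 1.7466 rad.
Bracket: H₀ sin φ sin δ + cos φ cos δ sin H₀ = 1.7466×0.42104×0.35252 + 0.90704×0.93580×0.98459 = 0.259239 + 0.835728 = 1.094967.
Q̄ = (S₀/π) × [bracket] = (1361/π) × 1.094967 = 474.36 W/m².
Ratio Q̄_A / Q̄_B = 45.253 / 474.36 = 0.09540.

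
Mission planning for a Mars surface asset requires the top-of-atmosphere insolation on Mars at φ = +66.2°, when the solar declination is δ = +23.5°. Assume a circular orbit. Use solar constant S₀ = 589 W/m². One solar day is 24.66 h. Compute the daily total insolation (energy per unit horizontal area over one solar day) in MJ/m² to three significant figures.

cos H₀ = −tan(+66.2°) tan(+23.500°) = -0.9859, H₀ = 2.9732 rad.
Bracket: H₀ sin φ sin δ + cos φ cos δ sin H₀ = 2.9732×0.91496×0.39875 + 0.40355×0.91706×0.16762 = 1.084743 + 0.062033 = 1.146776.
Q̄ = (S₀/π) × [bracket] = (589/π) × 1.146776 = 215.00 W/m².
Daily total = Q̄ × 24.66 h × 3600 s/h = 215.00 × 24.66 × 3600 / 10⁶ = 19.09 MJ/m².

19.1 MJ/m²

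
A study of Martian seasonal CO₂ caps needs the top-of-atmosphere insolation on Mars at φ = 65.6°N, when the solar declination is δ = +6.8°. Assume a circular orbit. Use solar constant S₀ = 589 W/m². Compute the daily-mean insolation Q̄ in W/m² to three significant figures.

cos H₀ = −tan(+65.6°) tan(+6.800°) = -0.2629, H₀ = 1.8368 rad.
Bracket: H₀ sin φ sin δ + cos φ cos δ sin H₀ = 1.8368×0.91068×0.11840 + 0.41310×0.99297×0.96483 = 0.198052 + 0.395769 = 0.593821.
Q̄ = (S₀/π) × [bracket] = (589/π) × 0.593821 = 111.3 W/m².

Q̄ ≈ 111 W/m²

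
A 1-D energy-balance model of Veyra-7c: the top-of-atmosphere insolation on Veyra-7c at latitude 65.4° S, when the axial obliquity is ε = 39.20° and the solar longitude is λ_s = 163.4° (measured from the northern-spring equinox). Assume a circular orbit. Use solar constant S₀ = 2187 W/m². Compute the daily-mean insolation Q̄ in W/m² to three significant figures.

Q̄ ≈ 129 W/m²

Solar declination: sin δ = sin ε · sin λ_s = sin 39.20° × sin 163.4° = 0.18056, so δ = +10.403°.
cos H₀ = −tan(-65.4°) tan(+10.403°) = 0.4010, H₀ = 1.1582 rad.
Bracket: H₀ sin φ sin δ + cos φ cos δ sin H₀ = 1.1582×-0.90924×0.18056 + 0.41628×0.98356×0.91609 = -0.190144 + 0.375081 = 0.184937.
Q̄ = (S₀/π) × [bracket] = (2187/π) × 0.184937 = 128.7 W/m².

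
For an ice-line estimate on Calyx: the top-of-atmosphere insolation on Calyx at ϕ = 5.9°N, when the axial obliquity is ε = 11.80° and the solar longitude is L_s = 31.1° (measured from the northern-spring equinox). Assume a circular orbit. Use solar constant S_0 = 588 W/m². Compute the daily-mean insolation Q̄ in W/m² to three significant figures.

Q̄ ≈ 188 W/m²

Solar declination: sin δ = sin ε · sin L_s = sin 11.80° × sin 31.1° = 0.10563, so δ = +6.063°.
cos h₀ = −tan(+5.9°) tan(+6.063°) = -0.0110, h₀ = 1.5818 rad.
Bracket: h₀ sin ϕ sin δ + cos ϕ cos δ sin h₀ = 1.5818×0.10279×0.10563 + 0.99470×0.99441×0.99994 = 0.017175 + 0.989080 = 1.006255.
Q̄ = (S_0/π) × [bracket] = (588/π) × 1.006255 = 188.3 W/m².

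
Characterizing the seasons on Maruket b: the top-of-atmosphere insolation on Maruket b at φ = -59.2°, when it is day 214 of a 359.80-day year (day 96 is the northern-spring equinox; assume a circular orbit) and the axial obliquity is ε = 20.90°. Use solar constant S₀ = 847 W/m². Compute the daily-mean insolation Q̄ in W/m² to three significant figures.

Solar longitude: λ_s = 360° × (214 − 96)/359.80 = 118.066°.
sin δ = sin 20.90° × sin 118.066° = 0.31479, so δ = +18.348°.
cos H₀ = −tan(-59.2°) tan(+18.348°) = 0.5563, H₀ = 0.9808 rad.
Bracket: H₀ sin φ sin δ + cos φ cos δ sin H₀ = 0.9808×-0.85896×0.31479 + 0.51204×0.94916×0.83095 = -0.265200 + 0.403848 = 0.138648.
Q̄ = (S₀/π) × [bracket] = (847/π) × 0.138648 = 37.38 W/m².

Q̄ ≈ 37.4 W/m²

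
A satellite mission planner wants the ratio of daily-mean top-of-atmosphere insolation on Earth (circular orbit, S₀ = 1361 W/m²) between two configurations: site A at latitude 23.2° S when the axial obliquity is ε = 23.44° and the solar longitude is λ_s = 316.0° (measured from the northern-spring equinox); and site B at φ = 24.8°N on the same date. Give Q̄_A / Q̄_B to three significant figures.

— Configuration A (φ=-23.2°):
Solar declination: sin δ = sin ε · sin λ_s = sin 23.44° × sin 316.0° = -0.27633, so δ = -16.041°.
cos H₀ = −tan(-23.2°) tan(-16.041°) = -0.1232, H₀ = 1.6943 rad.
Bracket: H₀ sin φ sin δ + cos φ cos δ sin H₀ = 1.6943×-0.39394×-0.27633 + 0.91914×0.96106×0.99238 = 0.184437 + 0.876618 = 1.061055.
Q̄ = (S₀/π) × [bracket] = (1361/π) × 1.061055 = 459.67 W/m².
— Configuration B (φ=+24.8°):
cos H₀ = −tan(+24.8°) tan(-16.041°) = 0.1329, H₀ = 1.4375 rad.
Bracket: H₀ sin φ sin δ + cos φ cos δ sin H₀ = 1.4375×0.41945×-0.27633 + 0.90778×0.96106×0.99114 = -0.166616 + 0.864701 = 0.698085.
Q̄ = (S₀/π) × [bracket] = (1361/π) × 0.698085 = 302.42 W/m².
Ratio Q̄_A / Q̄_B = 459.67 / 302.42 = 1.520.

Q̄_A / Q̄_B ≈ 1.52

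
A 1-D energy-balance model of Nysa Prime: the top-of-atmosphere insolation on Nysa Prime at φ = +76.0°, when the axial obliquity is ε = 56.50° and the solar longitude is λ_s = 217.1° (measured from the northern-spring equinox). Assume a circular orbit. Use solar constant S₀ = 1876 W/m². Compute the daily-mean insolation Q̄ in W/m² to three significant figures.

Q̄ ≈ 0.00 W/m²

Solar declination: sin δ = sin ε · sin λ_s = sin 56.50° × sin 217.1° = -0.50301, so δ = -30.199°.
cos H₀ = −tan(+76.0°) tan(-30.199°) = 2.3342 ≥ 1 ⇒ polar night, H₀ = 0 and Q̄ = 0.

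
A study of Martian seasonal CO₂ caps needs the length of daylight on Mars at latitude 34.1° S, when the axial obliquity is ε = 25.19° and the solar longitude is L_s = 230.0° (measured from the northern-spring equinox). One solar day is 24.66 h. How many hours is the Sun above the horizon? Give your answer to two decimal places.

Solar declination: sin δ = sin ε · sin L_s = sin 25.19° × sin 230.0° = -0.32604, so δ = -19.029°.
cos h₀ = −tan ϕ · tan δ = −tan(-34.1°) × tan(-19.029°) = -0.2335, so h₀ = 1.8065 rad = 103.50°.
Daylight = 2h₀/(2π) × 24.66 h = (1.8065/π) × 24.66 = 14.18 h.

14.18 h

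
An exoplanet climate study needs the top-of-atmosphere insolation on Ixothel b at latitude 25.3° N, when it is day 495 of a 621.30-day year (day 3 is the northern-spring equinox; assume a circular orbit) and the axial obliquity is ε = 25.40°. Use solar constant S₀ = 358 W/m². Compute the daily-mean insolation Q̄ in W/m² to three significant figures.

Solar longitude: λ_s = 360° × (495 − 3)/621.30 = 285.080°.
sin δ = sin 25.40° × sin 285.080° = -0.41416, so δ = -24.467°.
cos H₀ = −tan(+25.3°) tan(-24.467°) = 0.2151, H₀ = 1.3540 rad.
Bracket: H₀ sin φ sin δ + cos φ cos δ sin H₀ = 1.3540×0.42736×-0.41416 + 0.90408×0.91020×0.97659 = -0.239652 + 0.803630 = 0.563978.
Q̄ = (S₀/π) × [bracket] = (358/π) × 0.563978 = 64.27 W/m².

Q̄ ≈ 64.3 W/m²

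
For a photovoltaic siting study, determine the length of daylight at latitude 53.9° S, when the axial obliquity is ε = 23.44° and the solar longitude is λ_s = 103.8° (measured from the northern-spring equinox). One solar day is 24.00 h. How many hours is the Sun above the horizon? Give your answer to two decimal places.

7.33 h

Solar declination: sin δ = sin ε · sin λ_s = sin 23.44° × sin 103.8° = 0.38631, so δ = +22.725°.
cos H₀ = −tan φ · tan δ = −tan(-53.9°) × tan(+22.725°) = 0.5743, so H₀ = 0.9590 rad = 54.95°.
Daylight = 2H₀/(2π) × 24.00 h = (0.9590/π) × 24.00 = 7.33 h.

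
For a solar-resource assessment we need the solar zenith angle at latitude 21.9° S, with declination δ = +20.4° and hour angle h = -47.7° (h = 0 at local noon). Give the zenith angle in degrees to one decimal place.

cos θ_z = sin φ sin δ + cos φ cos δ cos h = -0.130013 + 0.585281 = 0.455268.
θ_z = arccos(0.455268) = 62.9°.

θ_z = 62.9°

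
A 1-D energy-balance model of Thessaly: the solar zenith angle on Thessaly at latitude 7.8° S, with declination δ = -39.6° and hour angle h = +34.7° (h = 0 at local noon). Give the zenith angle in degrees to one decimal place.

cos θ_z = sin ϕ sin δ + cos ϕ cos δ cos h = 0.086508 + 0.627612 = 0.714120.
θ_z = arccos(0.714120) = 44.4°.

θ_z = 44.4°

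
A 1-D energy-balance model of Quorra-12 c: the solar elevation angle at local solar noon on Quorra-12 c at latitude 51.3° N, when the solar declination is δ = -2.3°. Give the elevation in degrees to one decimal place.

36.4°

At local noon the hour angle is zero, so the zenith angle equals |ϕ − δ| = |+51.3° − (-2.300°)| = 53.600°.
Elevation = 90° − 53.600° = 36.4°.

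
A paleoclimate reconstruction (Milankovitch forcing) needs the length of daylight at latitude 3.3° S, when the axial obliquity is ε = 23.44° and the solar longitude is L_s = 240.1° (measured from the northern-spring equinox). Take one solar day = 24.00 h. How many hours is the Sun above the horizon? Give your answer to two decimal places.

Solar declination: sin δ = sin ε · sin L_s = sin 23.44° × sin 240.1° = -0.34484, so δ = -20.172°.
cos h₀ = −tan ϕ · tan δ = −tan(-3.3°) × tan(-20.172°) = -0.0212, so h₀ = 1.5920 rad = 91.21°.
Daylight = 2h₀/(2π) × 24.00 h = (1.5920/π) × 24.00 = 12.16 h.

12.16 h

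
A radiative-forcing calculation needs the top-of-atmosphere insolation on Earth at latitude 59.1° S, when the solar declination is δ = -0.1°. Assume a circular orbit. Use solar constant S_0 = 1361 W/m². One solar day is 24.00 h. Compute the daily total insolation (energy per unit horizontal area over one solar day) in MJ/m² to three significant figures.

cos h₀ = −tan(-59.1°) tan(-0.100°) = -0.0029, h₀ = 1.5737 rad.
Bracket: h₀ sin ϕ sin δ + cos ϕ cos δ sin h₀ = 1.5737×-0.85806×-0.00175 + 0.51354×1.00000×1.00000 = 0.002363 + 0.513540 = 0.515903.
Q̄ = (S_0/π) × [bracket] = (1361/π) × 0.515903 = 223.50 W/m².
Daily total = Q̄ × 24.00 h × 3600 s/h = 223.50 × 24.00 × 3600 / 10⁶ = 19.31 MJ/m².

19.3 MJ/m²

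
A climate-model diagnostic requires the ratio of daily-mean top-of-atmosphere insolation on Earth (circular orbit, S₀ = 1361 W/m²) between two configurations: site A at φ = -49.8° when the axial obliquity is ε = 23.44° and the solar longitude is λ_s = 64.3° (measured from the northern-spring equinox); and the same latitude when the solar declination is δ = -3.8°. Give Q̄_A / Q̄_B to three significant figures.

— Configuration A (φ=-49.8°):
Solar declination: sin δ = sin ε · sin λ_s = sin 23.44° × sin 64.3° = 0.35844, so δ = +21.004°.
cos H₀ = −tan(-49.8°) tan(+21.004°) = 0.4543, H₀ = 1.0992 rad.
Bracket: H₀ sin φ sin δ + cos φ cos δ sin H₀ = 1.0992×-0.76380×0.35844 + 0.64546×0.93355×0.89083 = -0.300935 + 0.536787 = 0.235852.
Q̄ = (S₀/π) × [bracket] = (1361/π) × 0.235852 = 102.18 W/m².
— Configuration B (φ=-49.8°):
cos H₀ = −tan(-49.8°) tan(-3.800°) = -0.0786, H₀ = 1.6495 rad.
Bracket: H₀ sin φ sin δ + cos φ cos δ sin H₀ = 1.6495×-0.76380×-0.06627 + 0.64546×0.99780×0.99691 = 0.083493 + 0.642050 = 0.725543.
Q̄ = (S₀/π) × [bracket] = (1361/π) × 0.725543 = 314.32 W/m².
Ratio Q̄_A / Q̄_B = 102.18 / 314.32 = 0.3251.

Q̄_A / Q̄_B ≈ 0.325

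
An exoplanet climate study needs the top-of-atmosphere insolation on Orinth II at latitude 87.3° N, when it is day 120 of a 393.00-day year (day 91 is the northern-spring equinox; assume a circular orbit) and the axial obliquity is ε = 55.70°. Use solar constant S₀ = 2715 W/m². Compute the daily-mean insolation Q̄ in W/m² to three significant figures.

Solar longitude: λ_s = 360° × (120 − 91)/393.00 = 26.565°.
sin δ = sin 55.70° × sin 26.565° = 0.36944, so δ = +21.681°.
cos H₀ = −tan(+87.3°) tan(+21.681°) = -8.4304 ≤ −1 ⇒ polar day, H₀ = π.
Bracket: H₀ sin φ sin δ + cos φ cos δ sin H₀ = 3.1416×0.99889×0.36944 + 0.04711×0.92925×0.00000 = 1.159344 + 0.000000 = 1.159344.
Q̄ = (S₀/π) × [bracket] = (2715/π) × 1.159344 = 1002 W/m².

Q̄ ≈ 1.00e+03 W/m²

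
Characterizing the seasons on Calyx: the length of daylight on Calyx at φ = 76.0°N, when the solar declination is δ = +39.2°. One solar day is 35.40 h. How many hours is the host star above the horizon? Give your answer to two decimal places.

35.40 h

Sunrise equation: cos H₀ = −tan φ · tan δ = -3.2711 ≤ −1, so the host star never sets (polar day) and H₀ = π.
Daylight = 2H₀/(2π) × 35.40 h = (3.1416/π) × 35.40 = 35.40 h.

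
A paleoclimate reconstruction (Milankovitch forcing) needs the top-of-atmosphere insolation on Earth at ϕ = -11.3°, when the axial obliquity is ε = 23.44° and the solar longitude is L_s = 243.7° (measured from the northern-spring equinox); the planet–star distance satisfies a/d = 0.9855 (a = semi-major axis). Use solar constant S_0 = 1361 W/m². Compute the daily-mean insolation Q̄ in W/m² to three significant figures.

Solar declination: sin δ = sin ε · sin L_s = sin 23.44° × sin 243.7° = -0.35661, so δ = -20.892°.
cos h₀ = −tan(-11.3°) tan(-20.892°) = -0.0763, h₀ = 1.6471 rad.
Bracket: h₀ sin ϕ sin δ + cos ϕ cos δ sin h₀ = 1.6471×-0.19595×-0.35661 + 0.98061×0.93425×0.99709 = 0.115096 + 0.913469 = 1.028565.
Inverse-square distance factor (a/d)² = 0.9855² = 0.971210.
Q̄ = (S_0/π) × 0.971210 × [bracket] = (1361/π) × 0.971210 × 1.028565 = 432.8 W/m².

Q̄ ≈ 433 W/m²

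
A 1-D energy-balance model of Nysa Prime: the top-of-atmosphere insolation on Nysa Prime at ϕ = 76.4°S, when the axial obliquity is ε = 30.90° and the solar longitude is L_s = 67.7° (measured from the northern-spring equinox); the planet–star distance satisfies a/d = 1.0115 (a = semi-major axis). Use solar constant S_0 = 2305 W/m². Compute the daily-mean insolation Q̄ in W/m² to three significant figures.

Q̄ ≈ 0.00 W/m²

Solar declination: sin δ = sin ε · sin L_s = sin 30.90° × sin 67.7° = 0.47513, so δ = +28.368°.
cos h₀ = −tan(-76.4°) tan(+28.368°) = 2.2320 ≥ 1 ⇒ polar night, h₀ = 0 and Q̄ = 0.
Inverse-square distance factor (a/d)² = 1.0115² = 1.023132.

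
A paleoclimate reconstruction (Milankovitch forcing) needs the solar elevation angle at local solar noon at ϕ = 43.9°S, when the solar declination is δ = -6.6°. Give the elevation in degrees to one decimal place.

52.7°

At local noon the hour angle is zero, so the zenith angle equals |ϕ − δ| = |-43.9° − (-6.600°)| = 37.300°.
Elevation = 90° − 37.300° = 52.7°.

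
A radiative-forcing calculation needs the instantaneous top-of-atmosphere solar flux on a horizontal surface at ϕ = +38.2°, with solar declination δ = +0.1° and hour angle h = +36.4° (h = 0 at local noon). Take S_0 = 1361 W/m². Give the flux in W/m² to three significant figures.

862 W/m²

cos θ_z = sin ϕ sin δ + cos ϕ cos δ cos h = 0.001079 + 0.632530 = 0.633609.
Flux = S_0 · cos θ_z = 1361 × 0.633609 = 862.3 W/m².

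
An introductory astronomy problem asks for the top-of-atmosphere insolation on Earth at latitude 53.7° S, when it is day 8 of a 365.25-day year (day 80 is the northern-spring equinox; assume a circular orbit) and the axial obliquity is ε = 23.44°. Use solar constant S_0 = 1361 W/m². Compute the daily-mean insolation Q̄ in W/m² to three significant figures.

Solar longitude: L_s = 360° × (8 − 80)/365.25 = -70.965°, i.e. -70.965° + 360° = 289.035°.
sin δ = sin 23.44° × sin 289.035° = -0.37604, so δ = -22.088°.
cos h₀ = −tan(-53.7°) tan(-22.088°) = -0.5525, h₀ = 2.1561 rad.
Bracket: h₀ sin ϕ sin δ + cos ϕ cos δ sin h₀ = 2.1561×-0.80593×-0.37604 + 0.59201×0.92660×0.83354 = 0.653432 + 0.457244 = 1.110676.
Q̄ = (S_0/π) × [bracket] = (1361/π) × 1.110676 = 481.2 W/m².

Q̄ ≈ 481 W/m²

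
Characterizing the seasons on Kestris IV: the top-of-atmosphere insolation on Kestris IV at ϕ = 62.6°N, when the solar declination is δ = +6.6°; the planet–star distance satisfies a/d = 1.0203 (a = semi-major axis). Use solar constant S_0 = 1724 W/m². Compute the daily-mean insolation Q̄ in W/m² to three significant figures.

cos h₀ = −tan(+62.6°) tan(+6.600°) = -0.2232, h₀ = 1.7959 rad.
Bracket: h₀ sin ϕ sin δ + cos ϕ cos δ sin h₀ = 1.7959×0.88782×0.11494 + 0.46020×0.99337×0.97477 = 0.183264 + 0.445615 = 0.628879.
Inverse-square distance factor (a/d)² = 1.0203² = 1.041012.
Q̄ = (S_0/π) × 1.041012 × [bracket] = (1724/π) × 1.041012 × 0.628879 = 359.3 W/m².

Q̄ ≈ 359 W/m²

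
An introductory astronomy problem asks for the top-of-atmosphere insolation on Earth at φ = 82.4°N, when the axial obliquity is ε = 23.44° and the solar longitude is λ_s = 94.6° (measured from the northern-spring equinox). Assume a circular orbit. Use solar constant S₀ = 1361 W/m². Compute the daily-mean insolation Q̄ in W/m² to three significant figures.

Q̄ ≈ 535 W/m²

Solar declination: sin δ = sin ε · sin λ_s = sin 23.44° × sin 94.6° = 0.39651, so δ = +23.360°.
cos H₀ = −tan(+82.4°) tan(+23.360°) = -3.2370 ≤ −1 ⇒ polar day, H₀ = π.
Bracket: H₀ sin φ sin δ + cos φ cos δ sin H₀ = 3.1416×0.99122×0.39651 + 0.13226×0.91803×0.00000 = 1.234739 + 0.000000 = 1.234739.
Q̄ = (S₀/π) × [bracket] = (1361/π) × 1.234739 = 534.9 W/m².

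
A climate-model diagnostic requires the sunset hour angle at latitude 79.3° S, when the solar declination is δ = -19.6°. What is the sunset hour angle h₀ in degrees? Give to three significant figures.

Sunrise equation: cos h₀ = −tan ϕ · tan δ = -1.8845 ≤ −1, so the Sun never sets (polar day) and h₀ = π.

h₀ = 180°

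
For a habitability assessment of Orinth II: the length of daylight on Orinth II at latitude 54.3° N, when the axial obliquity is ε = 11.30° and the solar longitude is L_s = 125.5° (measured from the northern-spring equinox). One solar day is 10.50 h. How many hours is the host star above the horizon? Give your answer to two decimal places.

Solar declination: sin δ = sin ε · sin L_s = sin 11.30° × sin 125.5° = 0.15952, so δ = +9.179°.
cos h₀ = −tan ϕ · tan δ = −tan(+54.3°) × tan(+9.179°) = -0.2249, so h₀ = 1.7976 rad = 103.00°.
Daylight = 2h₀/(2π) × 10.50 h = (1.7976/π) × 10.50 = 6.01 h.

6.01 h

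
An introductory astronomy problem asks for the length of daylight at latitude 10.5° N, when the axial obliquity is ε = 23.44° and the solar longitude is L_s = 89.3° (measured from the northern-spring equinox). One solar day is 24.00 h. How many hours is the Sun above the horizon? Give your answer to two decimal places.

12.61 h

Solar declination: sin δ = sin ε · sin L_s = sin 23.44° × sin 89.3° = 0.39776, so δ = +23.438°.
cos h₀ = −tan ϕ · tan δ = −tan(+10.5°) × tan(+23.438°) = -0.0803, so h₀ = 1.6512 rad = 94.61°.
Daylight = 2h₀/(2π) × 24.00 h = (1.6512/π) × 24.00 = 12.61 h.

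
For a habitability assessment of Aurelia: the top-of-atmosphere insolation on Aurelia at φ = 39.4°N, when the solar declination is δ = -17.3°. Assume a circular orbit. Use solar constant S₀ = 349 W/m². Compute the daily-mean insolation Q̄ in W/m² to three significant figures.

cos H₀ = −tan(+39.4°) tan(-17.300°) = 0.2558, H₀ = 1.3121 rad.
Bracket: H₀ sin φ sin δ + cos φ cos δ sin H₀ = 1.3121×0.63473×-0.29737 + 0.77273×0.95476×0.96672 = -0.247658 + 0.713219 = 0.465561.
Q̄ = (S₀/π) × [bracket] = (349/π) × 0.465561 = 51.72 W/m².

Q̄ ≈ 51.7 W/m²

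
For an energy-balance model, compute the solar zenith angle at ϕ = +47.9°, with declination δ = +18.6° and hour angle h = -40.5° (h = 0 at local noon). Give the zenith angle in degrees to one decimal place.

cos θ_z = sin ϕ sin δ + cos ϕ cos δ cos h = 0.236660 + 0.483169 = 0.719829.
θ_z = arccos(0.719829) = 44.0°.

θ_z = 44.0°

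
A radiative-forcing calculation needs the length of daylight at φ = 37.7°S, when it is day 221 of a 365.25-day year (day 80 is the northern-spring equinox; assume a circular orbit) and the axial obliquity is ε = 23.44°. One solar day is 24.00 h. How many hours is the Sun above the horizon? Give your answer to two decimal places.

10.39 h

Solar longitude: λ_s = 360° × (221 − 80)/365.25 = 138.973°.
sin δ = sin 23.44° × sin 138.973° = 0.26111, so δ = +15.136°.
cos H₀ = −tan φ · tan δ = −tan(-37.7°) × tan(+15.136°) = 0.2091, so H₀ = 1.3602 rad = 77.93°.
Daylight = 2H₀/(2π) × 24.00 h = (1.3602/π) × 24.00 = 10.39 h.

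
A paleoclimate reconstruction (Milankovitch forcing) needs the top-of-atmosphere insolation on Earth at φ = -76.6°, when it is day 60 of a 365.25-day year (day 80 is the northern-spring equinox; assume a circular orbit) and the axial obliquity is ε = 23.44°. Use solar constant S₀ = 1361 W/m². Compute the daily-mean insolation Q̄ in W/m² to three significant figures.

Solar longitude: λ_s = 360° × (60 − 80)/365.25 = -19.713°, i.e. -19.713° + 360° = 340.287°.
sin δ = sin 23.44° × sin 340.287° = -0.13417, so δ = -7.711°.
cos H₀ = −tan(-76.6°) tan(-7.711°) = -0.5683, H₀ = 2.1753 rad.
Bracket: H₀ sin φ sin δ + cos φ cos δ sin H₀ = 2.1753×-0.97278×-0.13417 + 0.23175×0.99096×0.82279 = 0.283916 + 0.188958 = 0.472874.
Q̄ = (S₀/π) × [bracket] = (1361/π) × 0.472874 = 204.9 W/m².

Q̄ ≈ 205 W/m²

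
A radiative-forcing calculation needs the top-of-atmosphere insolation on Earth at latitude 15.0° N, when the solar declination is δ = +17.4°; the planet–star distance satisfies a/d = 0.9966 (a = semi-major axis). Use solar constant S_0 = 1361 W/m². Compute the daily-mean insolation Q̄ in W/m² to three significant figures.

Q̄ ≈ 450 W/m²

cos h₀ = −tan(+15.0°) tan(+17.400°) = -0.0840, h₀ = 1.6549 rad.
Bracket: h₀ sin ϕ sin δ + cos ϕ cos δ sin h₀ = 1.6549×0.25882×0.29904 + 0.96593×0.95424×0.99647 = 0.128085 + 0.918475 = 1.046560.
Inverse-square distance factor (a/d)² = 0.9966² = 0.993212.
Q̄ = (S_0/π) × 0.993212 × [bracket] = (1361/π) × 0.993212 × 1.046560 = 450.3 W/m².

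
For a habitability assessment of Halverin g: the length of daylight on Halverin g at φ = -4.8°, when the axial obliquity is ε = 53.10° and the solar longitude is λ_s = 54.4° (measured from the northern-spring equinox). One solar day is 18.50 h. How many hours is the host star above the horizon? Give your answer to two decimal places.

8.83 h

Solar declination: sin δ = sin ε · sin λ_s = sin 53.10° × sin 54.4° = 0.65022, so δ = +40.559°.
cos H₀ = −tan φ · tan δ = −tan(-4.8°) × tan(+40.559°) = 0.0719, so H₀ = 1.4989 rad = 85.88°.
Daylight = 2H₀/(2π) × 18.50 h = (1.4989/π) × 18.50 = 8.83 h.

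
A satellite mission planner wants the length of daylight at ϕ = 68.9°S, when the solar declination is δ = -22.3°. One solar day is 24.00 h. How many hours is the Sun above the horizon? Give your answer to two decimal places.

Sunrise equation: cos h₀ = −tan ϕ · tan δ = -1.0629 ≤ −1, so the Sun never sets (polar day) and h₀ = π.
Daylight = 2h₀/(2π) × 24.00 h = (3.1416/π) × 24.00 = 24.00 h.

24.00 h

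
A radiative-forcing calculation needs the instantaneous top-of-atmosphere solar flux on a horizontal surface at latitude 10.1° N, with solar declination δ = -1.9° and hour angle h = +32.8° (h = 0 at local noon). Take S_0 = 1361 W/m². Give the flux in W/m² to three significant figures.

cos θ_z = sin ϕ sin δ + cos ϕ cos δ cos h = -0.005814 + 0.827086 = 0.821272.
Flux = S_0 · cos θ_z = 1361 × 0.821272 = 1118 W/m².

1.12e+03 W/m²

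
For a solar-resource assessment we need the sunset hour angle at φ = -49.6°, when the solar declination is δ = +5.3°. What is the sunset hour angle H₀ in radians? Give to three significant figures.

cos H₀ = −tan φ · tan δ = −tan(-49.6°) × tan(+5.300°) = 0.1090, so H₀ = 1.4616 rad = 83.74°.

H₀ = 1.46 rad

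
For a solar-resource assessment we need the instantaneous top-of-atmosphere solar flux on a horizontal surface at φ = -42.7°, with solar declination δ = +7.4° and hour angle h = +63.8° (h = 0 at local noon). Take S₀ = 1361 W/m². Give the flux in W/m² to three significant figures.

319 W/m²

cos θ_z = sin φ sin δ + cos φ cos δ cos h = -0.087344 + 0.321767 = 0.234423.
Flux = S₀ · cos θ_z = 1361 × 0.234423 = 319.0 W/m².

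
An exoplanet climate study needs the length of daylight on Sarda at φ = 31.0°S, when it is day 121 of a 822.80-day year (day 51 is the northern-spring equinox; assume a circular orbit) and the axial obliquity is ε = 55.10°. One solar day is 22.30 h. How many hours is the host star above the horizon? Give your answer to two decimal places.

9.16 h

Solar longitude: λ_s = 360° × (121 − 51)/822.80 = 30.627°.
sin δ = sin 55.10° × sin 30.627° = 0.41783, so δ = +24.697°.
cos H₀ = −tan φ · tan δ = −tan(-31.0°) × tan(+24.697°) = 0.2763, so H₀ = 1.2908 rad = 73.96°.
Daylight = 2H₀/(2π) × 22.30 h = (1.2908/π) × 22.30 = 9.16 h.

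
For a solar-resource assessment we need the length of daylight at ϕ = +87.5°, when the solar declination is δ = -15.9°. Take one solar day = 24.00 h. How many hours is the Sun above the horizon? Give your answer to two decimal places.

0.00 h

cos h₀ = −tan ϕ · tan δ = 6.5243 ≥ 1, so the Sun never rises (polar night) and h₀ = 0.
Daylight = 2h₀/(2π) × 24.00 h = (0.0000/π) × 24.00 = 0.00 h.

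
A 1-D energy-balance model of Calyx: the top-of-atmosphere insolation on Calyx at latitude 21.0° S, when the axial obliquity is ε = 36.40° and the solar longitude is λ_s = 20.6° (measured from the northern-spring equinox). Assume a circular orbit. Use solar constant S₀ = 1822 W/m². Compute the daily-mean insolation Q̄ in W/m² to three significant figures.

Q̄ ≈ 463 W/m²

Solar declination: sin δ = sin ε · sin λ_s = sin 36.40° × sin 20.6° = 0.20879, so δ = +12.051°.
cos H₀ = −tan(-21.0°) tan(+12.051°) = 0.0820, H₀ = 1.4888 rad.
Bracket: H₀ sin φ sin δ + cos φ cos δ sin H₀ = 1.4888×-0.35837×0.20879 + 0.93358×0.97796×0.99664 = -0.111398 + 0.909936 = 0.798538.
Q̄ = (S₀/π) × [bracket] = (1822/π) × 0.798538 = 463.1 W/m².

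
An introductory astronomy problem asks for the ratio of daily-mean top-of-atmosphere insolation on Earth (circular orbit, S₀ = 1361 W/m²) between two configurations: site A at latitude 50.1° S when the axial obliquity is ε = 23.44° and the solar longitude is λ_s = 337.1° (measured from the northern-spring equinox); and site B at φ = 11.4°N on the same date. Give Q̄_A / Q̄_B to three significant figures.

— Configuration A (φ=-50.1°):
Solar declination: sin δ = sin ε · sin λ_s = sin 23.44° × sin 337.1° = -0.15479, so δ = -8.905°.
cos H₀ = −tan(-50.1°) tan(-8.905°) = -0.1874, H₀ = 1.7593 rad.
Bracket: H₀ sin φ sin δ + cos φ cos δ sin H₀ = 1.7593×-0.76717×-0.15479 + 0.64145×0.98795×0.98229 = 0.208917 + 0.622497 = 0.831414.
Q̄ = (S₀/π) × [bracket] = (1361/π) × 0.831414 = 360.18 W/m².
— Configuration B (φ=+11.4°):
cos H₀ = −tan(+11.4°) tan(-8.905°) = 0.0316, H₀ = 1.5392 rad.
Bracket: H₀ sin φ sin δ + cos φ cos δ sin H₀ = 1.5392×0.19766×-0.15479 + 0.98027×0.98795×0.99950 = -0.047093 + 0.967974 = 0.920881.
Q̄ = (S₀/π) × [bracket] = (1361/π) × 0.920881 = 398.94 W/m².
Ratio Q̄_A / Q̄_B = 360.18 / 398.94 = 0.9028.

Q̄_A / Q̄_B ≈ 0.903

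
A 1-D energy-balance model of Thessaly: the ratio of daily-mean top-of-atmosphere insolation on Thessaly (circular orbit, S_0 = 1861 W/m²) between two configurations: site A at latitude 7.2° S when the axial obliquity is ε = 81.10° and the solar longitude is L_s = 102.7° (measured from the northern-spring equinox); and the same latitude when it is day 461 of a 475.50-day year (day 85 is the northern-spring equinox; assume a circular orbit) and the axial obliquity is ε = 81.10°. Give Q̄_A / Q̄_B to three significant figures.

Q̄_A / Q̄_B ≈ 0.204

— Configuration A (ϕ=-7.2°):
Solar declination: sin δ = sin ε · sin L_s = sin 81.10° × sin 102.7° = 0.96379, so δ = +74.534°.
cos h₀ = −tan(-7.2°) tan(+74.534°) = 0.4566, h₀ = 1.0966 rad.
Bracket: h₀ sin ϕ sin δ + cos ϕ cos δ sin h₀ = 1.0966×-0.12533×0.96379 + 0.99211×0.26667×0.88968 = -0.132460 + 0.235379 = 0.102919.
Q̄ = (S_0/π) × [bracket] = (1861/π) × 0.102919 = 60.967 W/m².
— Configuration B (ϕ=-7.2°):
Solar longitude: L_s = 360° × (461 − 85)/475.50 = 284.669°.
sin δ = sin 81.10° × sin 284.669° = -0.95576, so δ = -72.893°.
cos h₀ = −tan(-7.2°) tan(-72.893°) = -0.4105, h₀ = 1.9938 rad.
Bracket: h₀ sin ϕ sin δ + cos ϕ cos δ sin h₀ = 1.9938×-0.12533×-0.95576 + 0.99211×0.29415×0.91188 = 0.238828 + 0.266113 = 0.504941.
Q̄ = (S_0/π) × [bracket] = (1861/π) × 0.504941 = 299.11 W/m².
Ratio Q̄_A / Q̄_B = 60.967 / 299.11 = 0.2038.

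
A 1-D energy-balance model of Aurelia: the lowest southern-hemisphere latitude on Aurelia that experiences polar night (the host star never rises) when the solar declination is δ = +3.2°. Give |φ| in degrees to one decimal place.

|φ| = 86.8°

Polar night requires cos H₀ = −tan φ tan δ ≥ 1, i.e. tan φ tan δ ≤ −1.
The boundary is |tan φ| · |tan δ| = 1, so |φ| = 90° − |δ| = 90° − 3.2° = 86.8° in the southern hemisphere.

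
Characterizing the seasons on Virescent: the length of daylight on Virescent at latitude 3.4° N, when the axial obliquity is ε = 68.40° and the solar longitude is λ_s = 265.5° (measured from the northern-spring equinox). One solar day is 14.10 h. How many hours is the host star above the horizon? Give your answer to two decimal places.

6.39 h

Solar declination: sin δ = sin ε · sin λ_s = sin 68.40° × sin 265.5° = -0.92691, so δ = -67.958°.
cos H₀ = −tan φ · tan δ = −tan(+3.4°) × tan(-67.958°) = 0.1467, so H₀ = 1.4235 rad = 81.56°.
Daylight = 2H₀/(2π) × 14.10 h = (1.4235/π) × 14.10 = 6.39 h.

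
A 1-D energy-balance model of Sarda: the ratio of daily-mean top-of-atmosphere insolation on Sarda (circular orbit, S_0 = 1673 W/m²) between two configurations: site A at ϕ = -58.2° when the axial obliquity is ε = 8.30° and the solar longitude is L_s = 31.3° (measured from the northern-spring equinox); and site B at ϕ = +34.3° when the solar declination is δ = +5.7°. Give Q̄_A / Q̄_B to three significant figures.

— Configuration A (ϕ=-58.2°):
Solar declination: sin δ = sin ε · sin L_s = sin 8.30° × sin 31.3° = 0.07500, so δ = +4.301°.
cos h₀ = −tan(-58.2°) tan(+4.301°) = 0.1213, h₀ = 1.4492 rad.
Bracket: h₀ sin ϕ sin δ + cos ϕ cos δ sin h₀ = 1.4492×-0.84989×0.07500 + 0.52696×0.99718×0.99262 = -0.092375 + 0.521596 = 0.429221.
Q̄ = (S_0/π) × [bracket] = (1673/π) × 0.429221 = 228.57 W/m².
— Configuration B (ϕ=+34.3°):
cos h₀ = −tan(+34.3°) tan(+5.700°) = -0.0681, h₀ = 1.6389 rad.
Bracket: h₀ sin ϕ sin δ + cos ϕ cos δ sin h₀ = 1.6389×0.56353×0.09932 + 0.82610×0.99506×0.99768 = 0.091729 + 0.820112 = 0.911841.
Q̄ = (S_0/π) × [bracket] = (1673/π) × 0.911841 = 485.58 W/m².
Ratio Q̄_A / Q̄_B = 228.57 / 485.58 = 0.4707.

Q̄_A / Q̄_B ≈ 0.471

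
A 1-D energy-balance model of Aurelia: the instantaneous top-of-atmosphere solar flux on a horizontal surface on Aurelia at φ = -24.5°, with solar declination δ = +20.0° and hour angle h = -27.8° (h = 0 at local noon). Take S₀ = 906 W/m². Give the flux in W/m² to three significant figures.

557 W/m²

cos θ_z = sin φ sin δ + cos φ cos δ cos h = -0.141833 + 0.756391 = 0.614558.
Flux = S₀ · cos θ_z = 906 × 0.614558 = 556.8 W/m².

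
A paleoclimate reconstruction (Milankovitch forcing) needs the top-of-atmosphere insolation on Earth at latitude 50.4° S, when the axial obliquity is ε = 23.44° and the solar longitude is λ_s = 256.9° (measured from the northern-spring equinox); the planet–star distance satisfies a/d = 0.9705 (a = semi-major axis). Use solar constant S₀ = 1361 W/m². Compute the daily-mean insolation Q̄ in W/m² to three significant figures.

Solar declination: sin δ = sin ε · sin λ_s = sin 23.44° × sin 256.9° = -0.38744, so δ = -22.795°.
cos H₀ = −tan(-50.4°) tan(-22.795°) = -0.5080, H₀ = 2.1037 rad.
Bracket: H₀ sin φ sin δ + cos φ cos δ sin H₀ = 2.1037×-0.77051×-0.38744 + 0.63742×0.92190×0.86135 = 0.628010 + 0.506162 = 1.134172.
Inverse-square distance factor (a/d)² = 0.9705² = 0.941870.
Q̄ = (S₀/π) × 0.941870 × [bracket] = (1361/π) × 0.941870 × 1.134172 = 462.8 W/m².

Q̄ ≈ 463 W/m²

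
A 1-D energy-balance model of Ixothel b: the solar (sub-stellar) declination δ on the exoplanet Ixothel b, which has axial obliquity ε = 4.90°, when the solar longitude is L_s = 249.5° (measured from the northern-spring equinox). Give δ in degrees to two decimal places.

sin δ = sin ε · sin L_s = sin 4.90° × sin 249.5° = -0.080008.
δ = arcsin(-0.080008) = -4.59°.

δ = -4.59°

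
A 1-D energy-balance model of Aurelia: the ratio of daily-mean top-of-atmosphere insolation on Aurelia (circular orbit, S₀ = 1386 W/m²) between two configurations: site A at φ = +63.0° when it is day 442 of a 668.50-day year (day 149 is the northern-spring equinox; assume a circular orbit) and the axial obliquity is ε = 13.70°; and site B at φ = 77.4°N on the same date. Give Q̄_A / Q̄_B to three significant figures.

Q̄_A / Q̄_B ≈ 1.57

— Configuration A (φ=+63.0°):
Solar longitude: λ_s = 360° × (442 − 149)/668.50 = 157.786°.
sin δ = sin 13.70° × sin 157.786° = 0.08954, so δ = +5.137°.
cos H₀ = −tan(+63.0°) tan(+5.137°) = -0.1764, H₀ = 1.7482 rad.
Bracket: H₀ sin φ sin δ + cos φ cos δ sin H₀ = 1.7482×0.89101×0.08954 + 0.45399×0.99598×0.98431 = 0.139473 + 0.445070 = 0.584543.
Q̄ = (S₀/π) × [bracket] = (1386/π) × 0.584543 = 257.89 W/m².
— Configuration B (φ=+77.4°):
cos H₀ = −tan(+77.4°) tan(+5.137°) = -0.4022, H₀ = 1.9847 rad.
Bracket: H₀ sin φ sin δ + cos φ cos δ sin H₀ = 1.9847×0.97592×0.08954 + 0.21814×0.99598×0.91555 = 0.173431 + 0.198915 = 0.372346.
Q̄ = (S₀/π) × [bracket] = (1386/π) × 0.372346 = 164.27 W/m².
Ratio Q̄_A / Q̄_B = 257.89 / 164.27 = 1.570.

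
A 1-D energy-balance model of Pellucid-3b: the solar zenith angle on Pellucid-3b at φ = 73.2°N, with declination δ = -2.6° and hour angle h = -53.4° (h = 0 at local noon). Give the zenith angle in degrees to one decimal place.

θ_z = 82.6°

cos θ_z = sin φ sin δ + cos φ cos δ cos h = -0.043427 + 0.172151 = 0.128724.
θ_z = arccos(0.128724) = 82.6°.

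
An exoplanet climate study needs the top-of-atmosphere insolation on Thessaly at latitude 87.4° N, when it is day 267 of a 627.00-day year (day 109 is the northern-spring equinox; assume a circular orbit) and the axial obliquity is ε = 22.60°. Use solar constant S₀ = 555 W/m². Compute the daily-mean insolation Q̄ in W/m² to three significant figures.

Q̄ ≈ 213 W/m²

Solar longitude: λ_s = 360° × (267 − 109)/627.00 = 90.718°.
sin δ = sin 22.60° × sin 90.718° = 0.38427, so δ = +22.598°.
cos H₀ = −tan(+87.4°) tan(+22.598°) = -9.1659 ≤ −1 ⇒ polar day, H₀ = π.
Bracket: H₀ sin φ sin δ + cos φ cos δ sin H₀ = 3.1416×0.99897×0.38427 + 0.04536×0.92322×0.00000 = 1.205979 + 0.000000 = 1.205979.
Q̄ = (S₀/π) × [bracket] = (555/π) × 1.205979 = 213.1 W/m².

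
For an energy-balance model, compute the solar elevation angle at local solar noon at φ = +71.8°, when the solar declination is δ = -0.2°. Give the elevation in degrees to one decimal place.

18.0°

At local noon the hour angle is zero, so the zenith angle equals |φ − δ| = |+71.8° − (-0.200°)| = 72.000°.
Elevation = 90° − 72.000° = 18.0°.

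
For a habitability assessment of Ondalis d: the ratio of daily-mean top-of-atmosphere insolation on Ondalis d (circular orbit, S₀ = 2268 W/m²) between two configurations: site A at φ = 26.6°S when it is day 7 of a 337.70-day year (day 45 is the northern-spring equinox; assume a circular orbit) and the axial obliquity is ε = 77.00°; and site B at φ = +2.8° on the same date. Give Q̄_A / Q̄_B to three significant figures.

Q̄_A / Q̄_B ≈ 1.65

— Configuration A (φ=-26.6°):
Solar longitude: λ_s = 360° × (7 − 45)/337.70 = -40.509°, i.e. -40.509° + 360° = 319.491°.
sin δ = sin 77.00° × sin 319.491° = -0.63292, so δ = -39.266°.
cos H₀ = −tan(-26.6°) tan(-39.266°) = -0.4094, H₀ = 1.9926 rad.
Bracket: H₀ sin φ sin δ + cos φ cos δ sin H₀ = 1.9926×-0.44776×-0.63292 + 0.89415×0.77421×0.91237 = 0.564695 + 0.631597 = 1.196292.
Q̄ = (S₀/π) × [bracket] = (2268/π) × 1.196292 = 863.64 W/m².
— Configuration B (φ=+2.8°):
cos H₀ = −tan(+2.8°) tan(-39.266°) = 0.0400, H₀ = 1.5308 rad.
Bracket: H₀ sin φ sin δ + cos φ cos δ sin H₀ = 1.5308×0.04885×-0.63292 + 0.99881×0.77421×0.99920 = -0.047329 + 0.772670 = 0.725341.
Q̄ = (S₀/π) × [bracket] = (2268/π) × 0.725341 = 523.64 W/m².
Ratio Q̄_A / Q̄_B = 863.64 / 523.64 = 1.649.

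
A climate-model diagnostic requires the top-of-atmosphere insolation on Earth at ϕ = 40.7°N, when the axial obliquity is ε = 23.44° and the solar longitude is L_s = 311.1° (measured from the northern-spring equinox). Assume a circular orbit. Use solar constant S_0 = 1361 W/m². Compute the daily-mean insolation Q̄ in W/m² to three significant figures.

Q̄ ≈ 192 W/m²

Solar declination: sin δ = sin ε · sin L_s = sin 23.44° × sin 311.1° = -0.29976, so δ = -17.443°.
cos h₀ = −tan(+40.7°) tan(-17.443°) = 0.2703, h₀ = 1.2971 rad.
Bracket: h₀ sin ϕ sin δ + cos ϕ cos δ sin h₀ = 1.2971×0.65210×-0.29976 + 0.75813×0.95402×0.96279 = -0.253549 + 0.696358 = 0.442809.
Q̄ = (S_0/π) × [bracket] = (1361/π) × 0.442809 = 191.8 W/m².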